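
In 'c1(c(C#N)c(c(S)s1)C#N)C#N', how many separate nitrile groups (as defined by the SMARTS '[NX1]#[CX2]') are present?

3

[NX1]#[CX2] is the SMARTS for a nitrile: a nitrogen triple-bonded to a two-connected carbon.
The molecule carries 3 separate instances of a nitrile (-C#N) meeting every constraint; each maps to a distinct set of atoms, giving 3 matches.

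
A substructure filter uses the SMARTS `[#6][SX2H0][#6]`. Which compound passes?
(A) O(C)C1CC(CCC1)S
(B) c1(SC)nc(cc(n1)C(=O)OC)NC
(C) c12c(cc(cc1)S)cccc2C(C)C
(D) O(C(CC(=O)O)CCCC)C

B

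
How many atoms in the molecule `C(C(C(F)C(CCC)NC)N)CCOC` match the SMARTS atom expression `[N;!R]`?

2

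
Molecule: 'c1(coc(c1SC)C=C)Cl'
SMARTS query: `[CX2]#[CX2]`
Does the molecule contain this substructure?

No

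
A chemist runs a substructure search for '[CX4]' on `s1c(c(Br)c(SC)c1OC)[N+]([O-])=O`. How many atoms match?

2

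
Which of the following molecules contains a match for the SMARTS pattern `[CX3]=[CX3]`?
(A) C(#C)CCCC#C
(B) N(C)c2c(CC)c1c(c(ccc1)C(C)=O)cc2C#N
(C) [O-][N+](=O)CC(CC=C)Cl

[CX3]=[CX3] describes a non-aromatic C=C double bond between two sp2 carbons (an alkene).
(A) has an ethynyl group (-C#CH) but the C-C bond is a triple bond, not a double bond.
(B) has an ethyl group (-CH2CH3) but its C-C bond is a single bond between CX4 carbons, not CX3=CX3.
(C) contains a vinyl group (-CH=CH2), which satisfies every atom and bond constraint.
So the answer is (C).

C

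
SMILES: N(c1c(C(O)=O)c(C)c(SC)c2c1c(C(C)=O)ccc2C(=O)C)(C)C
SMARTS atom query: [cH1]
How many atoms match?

2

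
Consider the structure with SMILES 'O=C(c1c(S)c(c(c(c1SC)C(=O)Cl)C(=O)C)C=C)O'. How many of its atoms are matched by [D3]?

The query [D3] means: atom with exactly three heavy-atom neighbours.
Check the 20 heavy atoms by environment: 6× c (aromatic, D3) → match; 1× S (D1) → no; 1× S (D2) → no; 3× C (D1) → no; 3× C (D3) → match; 4× O (D1) → no; 1× Cl (D1) → no; 1× C (D2) → no.
Summing the matching environments: 6 + 3 = 9 matching atoms.

9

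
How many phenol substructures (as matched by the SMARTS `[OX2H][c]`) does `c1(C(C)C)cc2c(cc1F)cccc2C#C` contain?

0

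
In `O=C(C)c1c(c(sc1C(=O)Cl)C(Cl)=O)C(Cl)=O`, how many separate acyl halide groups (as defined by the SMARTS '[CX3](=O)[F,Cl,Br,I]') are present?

[CX3](=O)[F,Cl,Br,I] is the SMARTS for an acyl halide: a carbonyl carbon bonded to a halogen.
The molecule carries 3 separate instances of an acyl chloride (-C(=O)Cl) meeting every constraint; each maps to a distinct set of atoms, giving 3 matches.

3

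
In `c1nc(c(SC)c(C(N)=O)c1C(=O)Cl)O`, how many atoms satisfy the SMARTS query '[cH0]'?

4

Check the 15 heavy atoms by environment: 1× n (aromatic, H0) → no; 1× c (aromatic, H1) → no; 4× c (aromatic, H0) → match; 1× O (H1) → no; 1× S (H0) → no; 1× C (H3) → no; 2× C (H0) → no; 2× O (H0) → no; 1× Cl (H0) → no; 1× N (H2) → no.
That gives 4 matching atoms.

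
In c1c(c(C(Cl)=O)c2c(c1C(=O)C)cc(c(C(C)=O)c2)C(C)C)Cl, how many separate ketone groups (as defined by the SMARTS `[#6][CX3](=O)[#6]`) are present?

2

[#6][CX3](=O)[#6] is the SMARTS for a ketone: a carbonyl carbon (no H) flanked by two carbons.
The molecule carries 2 separate instances of an acetyl/ketone group (-C(=O)CH3) meeting every constraint; each maps to a distinct set of atoms, giving 2 matches.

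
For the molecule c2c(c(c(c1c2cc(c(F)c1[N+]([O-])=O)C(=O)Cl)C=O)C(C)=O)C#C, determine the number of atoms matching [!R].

14

Check the 24 heavy atoms by environment: 10× c (aromatic, in 6-ring) → no; 6× C (acyclic) → match; 4× O (acyclic) → match; 1× N (charge +1, acyclic) → match; 1× O (charge -1, acyclic) → match; 1× F (acyclic) → match; 1× Cl (acyclic) → match.
Summing the matching environments: 6 + 4 + 1 + 1 + 1 + 1 = 14 matching atoms.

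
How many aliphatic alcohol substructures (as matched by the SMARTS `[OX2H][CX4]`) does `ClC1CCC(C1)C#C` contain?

0

[OX2H][CX4] is the SMARTS for an aliphatic alcohol: a hydroxyl oxygen bound to an sp3 (X4) carbon.
No fragment in the molecule satisfies every constraint, giving 0 matches.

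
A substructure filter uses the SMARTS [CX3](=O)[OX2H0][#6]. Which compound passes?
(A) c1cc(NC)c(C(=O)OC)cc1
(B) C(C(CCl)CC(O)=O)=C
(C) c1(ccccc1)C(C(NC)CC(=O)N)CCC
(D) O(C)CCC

A

[CX3](=O)[OX2H0][#6] describes a carbonyl carbon bonded to an oxygen that is itself bonded to carbon (no H on that O) (an ester).
(A) contains a methyl-ester group (-C(=O)OCH3), which satisfies every atom and bond constraint.
(B) has a carboxylic acid group (-C(=O)OH) but the singly-bonded O carries H (OX2H1, not H0).
(C) has a primary amide (-C(=O)NH2) but the carbonyl is bonded to N, not to an O-C linkage.
(D) has a methoxy ether (-OCH3) but the ether oxygen is not adjacent to a C=O carbon.
So the answer is (A).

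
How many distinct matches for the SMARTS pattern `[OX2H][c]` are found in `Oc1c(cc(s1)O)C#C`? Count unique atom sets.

2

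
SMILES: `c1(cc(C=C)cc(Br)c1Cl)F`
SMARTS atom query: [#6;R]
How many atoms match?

6

The query [#6;R] means: carbon that is part of a ring.
Check the 11 heavy atoms by environment: 6× c (aromatic, in 6-ring) → match; 2× C (acyclic) → no; 1× Cl (acyclic) → no; 1× F (acyclic) → no; 1× Br (acyclic) → no.
That gives 6 matching atoms.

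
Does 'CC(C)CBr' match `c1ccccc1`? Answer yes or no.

The pattern c1ccccc1 describes six aromatic carbons in a ring — a benzene ring.
The closest candidate here is a methyl group (-CH3), but no six-membered all-carbon aromatic ring is present. No other fragment satisfies the full query, so there is no match.

No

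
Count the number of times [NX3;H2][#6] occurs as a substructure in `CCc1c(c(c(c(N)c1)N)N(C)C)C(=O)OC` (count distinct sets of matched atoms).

[NX3;H2][#6] is the SMARTS for a primary amine: a trivalent nitrogen with two H attached to carbon.
The molecule carries 2 separate instances of a primary amino group (-NH2) meeting every constraint; each maps to a distinct set of atoms, giving 2 matches.

2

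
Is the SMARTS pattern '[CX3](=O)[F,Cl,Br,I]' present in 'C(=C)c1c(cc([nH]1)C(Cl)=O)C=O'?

Yes

The pattern [CX3](=O)[F,Cl,Br,I] describes a carbonyl carbon bonded to a halogen — an acyl halide.
The molecule carries an acyl chloride (-C(=O)Cl), whose atoms satisfy every constraint of the query, so the pattern matches.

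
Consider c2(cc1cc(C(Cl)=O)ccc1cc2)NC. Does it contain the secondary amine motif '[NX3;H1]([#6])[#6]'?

The pattern [NX3;H1]([#6])[#6] describes a trivalent nitrogen with one H, bonded to two carbons — a secondary amine.
The molecule carries an N-methylamino group (-NHCH3), whose atoms satisfy every constraint of the query, so the pattern matches.

Yes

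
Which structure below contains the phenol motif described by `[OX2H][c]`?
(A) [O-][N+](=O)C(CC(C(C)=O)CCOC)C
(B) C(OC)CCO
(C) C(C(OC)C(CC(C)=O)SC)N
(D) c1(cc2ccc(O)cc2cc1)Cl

[OX2H][c] describes a hydroxyl oxygen attached to an aromatic carbon (a phenol).
(A) has a methoxy ether (-OCH3) but the oxygen has H0, not H1.
(B) has a hydroxyl group (-OH) but the -OH is on an aliphatic carbon, not an aromatic c.
(C) has a methoxy ether (-OCH3) but the oxygen has H0, not H1.
(D) contains a hydroxyl group (-OH), which satisfies every atom and bond constraint.
So the answer is (D).

D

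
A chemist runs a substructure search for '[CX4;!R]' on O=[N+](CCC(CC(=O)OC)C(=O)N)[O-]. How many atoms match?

5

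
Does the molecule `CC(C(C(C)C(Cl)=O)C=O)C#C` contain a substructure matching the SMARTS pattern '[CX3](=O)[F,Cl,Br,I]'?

The pattern [CX3](=O)[F,Cl,Br,I] describes a carbonyl carbon bonded to a halogen — an acyl halide.
The molecule carries an acyl chloride (-C(=O)Cl), whose atoms satisfy every constraint of the query, so the pattern matches.

Yes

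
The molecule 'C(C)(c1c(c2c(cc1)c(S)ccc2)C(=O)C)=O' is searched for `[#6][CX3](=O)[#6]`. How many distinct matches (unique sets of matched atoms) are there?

[#6][CX3](=O)[#6] is the SMARTS for a ketone: a carbonyl carbon (no H) flanked by two carbons.
The molecule carries 2 separate instances of an acetyl/ketone group (-C(=O)CH3) meeting every constraint; each maps to a distinct set of atoms, giving 2 matches.

2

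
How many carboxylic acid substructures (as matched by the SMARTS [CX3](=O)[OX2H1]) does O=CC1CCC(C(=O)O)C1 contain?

1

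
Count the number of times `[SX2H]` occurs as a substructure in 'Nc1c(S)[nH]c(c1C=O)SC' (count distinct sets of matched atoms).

[SX2H] is the SMARTS for a thiol: an aliphatic sulfur with two connections, one being H.
Exactly one fragment in the molecule meets all constraints, giving 1 match.

1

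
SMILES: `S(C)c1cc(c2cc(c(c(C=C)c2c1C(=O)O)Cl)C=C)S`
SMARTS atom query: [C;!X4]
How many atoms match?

The query [C;!X4] means: aliphatic carbon that does not have four total connections.
Check the 21 heavy atoms by environment: 10× c (aromatic, X3) → no; 1× Cl (X1) → no; 2× S (X2) → no; 1× C (X4) → no; 5× C (X3) → match; 1× O (X1) → no; 1× O (X2) → no.
That gives 5 matching atoms.

5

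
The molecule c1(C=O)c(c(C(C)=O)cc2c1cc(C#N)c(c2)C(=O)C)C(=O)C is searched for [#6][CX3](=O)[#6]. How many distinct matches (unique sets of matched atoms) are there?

3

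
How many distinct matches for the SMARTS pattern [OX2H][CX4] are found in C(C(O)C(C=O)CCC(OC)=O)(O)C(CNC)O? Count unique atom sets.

3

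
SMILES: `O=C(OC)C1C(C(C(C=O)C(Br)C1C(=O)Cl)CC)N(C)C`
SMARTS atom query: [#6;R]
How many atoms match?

6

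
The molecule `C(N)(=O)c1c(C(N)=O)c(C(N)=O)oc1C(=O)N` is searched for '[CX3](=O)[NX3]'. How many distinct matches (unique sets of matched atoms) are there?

4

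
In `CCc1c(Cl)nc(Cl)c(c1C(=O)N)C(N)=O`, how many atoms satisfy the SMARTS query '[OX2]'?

0

The query [OX2] means: aliphatic oxygen with two total connections — ether, hydroxyl, or ester single-bond O.
Check the 16 heavy atoms by environment: 1× n (aromatic, X2) → no; 5× c (aromatic, X3) → no; 2× C (X4) → no; 2× C (X3) → no; 2× O (X1) → no; 2× N (X3) → no; 2× Cl (X1) → no.
No environment satisfies the query, so 0 matching atoms.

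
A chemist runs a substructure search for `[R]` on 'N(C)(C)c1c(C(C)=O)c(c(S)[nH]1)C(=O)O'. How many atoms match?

5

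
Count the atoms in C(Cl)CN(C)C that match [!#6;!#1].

2

The query [!#6;!#1] means: not carbon and not hydrogen — any heteroatom.
Check the 6 heavy atoms by environment: 4× C → no; 1× N → match; 1× Cl → match.
Summing the matching environments: 1 + 1 = 2 matching atoms.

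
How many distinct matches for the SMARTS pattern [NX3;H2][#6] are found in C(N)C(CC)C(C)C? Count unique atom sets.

1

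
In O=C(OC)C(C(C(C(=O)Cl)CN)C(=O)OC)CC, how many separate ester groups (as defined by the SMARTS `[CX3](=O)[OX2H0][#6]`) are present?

[CX3](=O)[OX2H0][#6] is the SMARTS for an ester: a carbonyl carbon bonded to an oxygen that is itself bonded to carbon (no H on that O).
The molecule carries 2 separate instances of a methyl-ester group (-C(=O)OCH3) meeting every constraint; each maps to a distinct set of atoms, giving 2 matches.

2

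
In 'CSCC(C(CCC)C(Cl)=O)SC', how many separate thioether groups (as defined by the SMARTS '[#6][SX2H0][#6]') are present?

[#6][SX2H0][#6] is the SMARTS for a thioether: an aliphatic sulfur bridging two carbons with no H on the sulfur.
The molecule carries 2 separate instances of a methylthio ether (-SCH3) meeting every constraint; each maps to a distinct set of atoms, giving 2 matches.

2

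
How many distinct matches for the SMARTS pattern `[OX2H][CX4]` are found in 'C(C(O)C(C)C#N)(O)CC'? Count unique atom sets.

2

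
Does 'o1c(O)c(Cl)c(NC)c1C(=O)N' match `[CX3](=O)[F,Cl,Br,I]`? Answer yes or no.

No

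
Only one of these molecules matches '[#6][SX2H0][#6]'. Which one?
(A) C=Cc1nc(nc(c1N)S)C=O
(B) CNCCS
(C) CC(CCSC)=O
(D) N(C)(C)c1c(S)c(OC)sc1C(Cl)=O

C

[#6][SX2H0][#6] describes an aliphatic sulfur bridging two carbons with no H on the sulfur (a thioether).
(A) has a thiol (-SH) but the sulfur has H1, not H0 bridging two carbons.
(B) has a thiol (-SH) but the sulfur has H1, not H0 bridging two carbons.
(C) contains a methylthio ether (-SCH3), which satisfies every atom and bond constraint.
(D) has a methoxy ether (-OCH3) but the bridging atom is O, not S.
So the answer is (C).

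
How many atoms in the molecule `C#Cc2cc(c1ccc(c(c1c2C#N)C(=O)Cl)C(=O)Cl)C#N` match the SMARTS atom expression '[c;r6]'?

10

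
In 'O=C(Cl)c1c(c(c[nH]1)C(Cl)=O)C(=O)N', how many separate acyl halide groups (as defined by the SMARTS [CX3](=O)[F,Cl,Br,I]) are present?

2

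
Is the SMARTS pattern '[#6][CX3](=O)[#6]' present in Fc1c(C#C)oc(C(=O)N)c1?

The pattern [#6][CX3](=O)[#6] describes a carbonyl carbon (no H) flanked by two carbons — a ketone.
The closest candidate here is a primary amide (-C(=O)NH2), but one neighbour of the carbonyl carbon is N, not C. No other fragment satisfies the full query, so there is no match.

No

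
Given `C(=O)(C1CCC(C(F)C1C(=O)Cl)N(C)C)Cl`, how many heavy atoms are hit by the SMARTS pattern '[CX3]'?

2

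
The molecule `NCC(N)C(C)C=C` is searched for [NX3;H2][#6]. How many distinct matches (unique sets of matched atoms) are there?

2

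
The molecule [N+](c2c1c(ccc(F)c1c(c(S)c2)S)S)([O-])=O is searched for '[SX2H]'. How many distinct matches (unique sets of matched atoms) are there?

[SX2H] is the SMARTS for a thiol: an aliphatic sulfur with two connections, one being H.
The molecule carries 3 separate instances of a thiol (-SH) meeting every constraint; each maps to a distinct set of atoms, giving 3 matches.

3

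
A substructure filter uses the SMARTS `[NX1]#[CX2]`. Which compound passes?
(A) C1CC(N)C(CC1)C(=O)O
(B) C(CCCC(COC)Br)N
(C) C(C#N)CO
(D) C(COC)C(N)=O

[NX1]#[CX2] describes a nitrogen triple-bonded to a two-connected carbon (a nitrile).
(A) has a primary amino group (-NH2) but the nitrogen is NX3 (three connections), not NX1 triple-bonded.
(B) has a primary amino group (-NH2) but the nitrogen is NX3 (three connections), not NX1 triple-bonded.
(C) contains a nitrile (-C#N), which satisfies every atom and bond constraint.
(D) has a primary amide (-C(=O)NH2) but the nitrogen is NX3, not NX1.
So the answer is (C).

C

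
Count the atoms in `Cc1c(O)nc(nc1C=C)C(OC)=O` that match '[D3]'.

The query [D3] means: atom with exactly three heavy-atom neighbours.
Check the 14 heavy atoms by environment: 2× n (aromatic, D2) → no; 4× c (aromatic, D3) → match; 2× O (D1) → no; 1× C (D3) → match; 1× O (D2) → no; 3× C (D1) → no; 1× C (D2) → no.
Summing the matching environments: 4 + 1 = 5 matching atoms.

5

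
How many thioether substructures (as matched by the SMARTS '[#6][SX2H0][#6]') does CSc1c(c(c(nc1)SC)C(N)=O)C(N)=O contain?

[#6][SX2H0][#6] is the SMARTS for a thioether: an aliphatic sulfur bridging two carbons with no H on the sulfur.
The molecule carries 2 separate instances of a methylthio ether (-SCH3) meeting every constraint; each maps to a distinct set of atoms, giving 2 matches.

2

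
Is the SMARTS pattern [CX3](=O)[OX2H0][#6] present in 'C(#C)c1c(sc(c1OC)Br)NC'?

No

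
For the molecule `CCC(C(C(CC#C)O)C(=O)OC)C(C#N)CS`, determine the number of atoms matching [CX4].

9

The query [CX4] means: C with X4: aliphatic carbon with exactly 4 total connections (bonds + H).
Check the 18 heavy atoms by environment: 9× C (X4) → match; 1× S (X2) → no; 3× C (X2) → no; 1× N (X1) → no; 2× O (X2) → no; 1× C (X3) → no; 1× O (X1) → no.
That gives 9 matching atoms.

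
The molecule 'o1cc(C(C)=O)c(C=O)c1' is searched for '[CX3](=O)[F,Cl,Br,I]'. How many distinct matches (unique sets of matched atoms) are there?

0

[CX3](=O)[F,Cl,Br,I] is the SMARTS for an acyl halide: a carbonyl carbon bonded to a halogen.
No fragment in the molecule satisfies every constraint, giving 0 matches.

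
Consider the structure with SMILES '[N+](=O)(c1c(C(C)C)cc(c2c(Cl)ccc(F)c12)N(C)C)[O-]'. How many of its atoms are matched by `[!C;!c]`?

6

The query [!C;!c] means: neither aliphatic nor aromatic carbon — same as [!#6].
Check the 21 heavy atoms by environment: 10× c (aromatic) → no; 1× Cl → match; 1× N → match; 5× C → no; 1× N (charge +1) → match; 1× O (charge -1) → match; 1× O → match; 1× F → match.
Summing the matching environments: 1 + 1 + 1 + 1 + 1 + 1 = 6 matching atoms.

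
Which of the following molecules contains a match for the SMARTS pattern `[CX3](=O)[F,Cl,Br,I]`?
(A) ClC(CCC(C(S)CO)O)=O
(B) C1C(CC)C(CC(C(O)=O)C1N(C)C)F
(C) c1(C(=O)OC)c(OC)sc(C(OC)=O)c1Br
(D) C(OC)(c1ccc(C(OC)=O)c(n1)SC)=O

[CX3](=O)[F,Cl,Br,I] describes a carbonyl carbon bonded to a halogen (an acyl halide).
(A) contains an acyl chloride (-C(=O)Cl), which satisfies every atom and bond constraint.
(B) has a carboxylic acid group (-C(=O)OH) but the carbonyl is bonded to -OH, not to a halogen.
(C) has a methyl-ester group (-C(=O)OCH3) but the carbonyl is bonded to -O-C, not to a halogen.
(D) has a methyl-ester group (-C(=O)OCH3) but the carbonyl is bonded to -O-C, not to a halogen.
So the answer is (A).

A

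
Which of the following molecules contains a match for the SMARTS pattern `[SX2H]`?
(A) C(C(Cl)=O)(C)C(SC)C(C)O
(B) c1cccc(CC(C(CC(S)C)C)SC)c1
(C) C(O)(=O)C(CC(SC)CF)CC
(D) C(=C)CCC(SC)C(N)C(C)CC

B

[SX2H] describes an aliphatic sulfur with two connections, one being H (a thiol).
(A) has a methylthio ether (-SCH3) but the sulfur has H0 (bonded to two carbons), not H1.
(B) contains a thiol (-SH), which satisfies every atom and bond constraint.
(C) has a methylthio ether (-SCH3) but the sulfur has H0 (bonded to two carbons), not H1.
(D) has a methylthio ether (-SCH3) but the sulfur has H0 (bonded to two carbons), not H1.
So the answer is (B).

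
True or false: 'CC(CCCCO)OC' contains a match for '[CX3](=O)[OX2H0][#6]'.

False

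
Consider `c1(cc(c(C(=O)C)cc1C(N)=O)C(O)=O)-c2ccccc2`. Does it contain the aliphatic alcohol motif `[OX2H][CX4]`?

The pattern [OX2H][CX4] describes a hydroxyl oxygen bound to an sp3 (X4) carbon — an aliphatic alcohol.
The closest candidate here is a carboxylic acid group (-C(=O)OH), but the -OH is on a CX3 carbonyl carbon, not a CX4 carbon. No other fragment satisfies the full query, so there is no match.

No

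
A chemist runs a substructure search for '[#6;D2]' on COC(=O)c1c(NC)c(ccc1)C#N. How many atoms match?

Check the 14 heavy atoms by environment: 3× c (aromatic, D3) → no; 3× c (aromatic, D2) → match; 1× C (D2) → match; 1× N (D1) → no; 1× C (D3) → no; 1× O (D1) → no; 1× O (D2) → no; 2× C (D1) → no; 1× N (D2) → no.
Summing the matching environments: 3 + 1 = 4 matching atoms.

4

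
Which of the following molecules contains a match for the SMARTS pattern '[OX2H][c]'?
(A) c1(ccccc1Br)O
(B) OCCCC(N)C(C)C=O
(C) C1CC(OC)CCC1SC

[OX2H][c] describes a hydroxyl oxygen attached to an aromatic carbon (a phenol).
(A) contains a hydroxyl group (-OH), which satisfies every atom and bond constraint.
(B) has a hydroxyl group (-OH) but the -OH is on an aliphatic carbon, not an aromatic c.
(C) has a methoxy ether (-OCH3) but the oxygen has H0, not H1.
So the answer is (A).

A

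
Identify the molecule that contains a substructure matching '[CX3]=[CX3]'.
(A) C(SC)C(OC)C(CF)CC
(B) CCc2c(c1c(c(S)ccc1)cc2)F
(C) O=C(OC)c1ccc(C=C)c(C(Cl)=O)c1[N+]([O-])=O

C

[CX3]=[CX3] describes a non-aromatic C=C double bond between two sp2 carbons (an alkene).
(A) has an ethyl group (-CH2CH3) but its C-C bond is a single bond between CX4 carbons, not CX3=CX3.
(B) has an ethyl group (-CH2CH3) but its C-C bond is a single bond between CX4 carbons, not CX3=CX3.
(C) contains a vinyl group (-CH=CH2), which satisfies every atom and bond constraint.
So the answer is (C).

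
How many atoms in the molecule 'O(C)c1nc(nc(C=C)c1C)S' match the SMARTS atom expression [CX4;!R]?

2

The query [CX4;!R] means: aliphatic carbon with four total connections, not in a ring.
Check the 12 heavy atoms by environment: 2× n (aromatic, X2, in 6-ring) → no; 4× c (aromatic, X3, in 6-ring) → no; 1× O (X2, acyclic) → no; 2× C (X4, acyclic) → match; 2× C (X3, acyclic) → no; 1× S (X2, acyclic) → no.
That gives 2 matching atoms.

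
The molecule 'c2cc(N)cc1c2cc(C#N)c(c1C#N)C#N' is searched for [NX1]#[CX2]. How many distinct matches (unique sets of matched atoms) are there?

3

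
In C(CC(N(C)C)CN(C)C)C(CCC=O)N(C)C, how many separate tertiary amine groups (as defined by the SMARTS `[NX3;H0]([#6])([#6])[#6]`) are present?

3

[NX3;H0]([#6])([#6])[#6] is the SMARTS for a tertiary amine: a trivalent nitrogen with no H, bonded to three carbons.
The molecule carries 3 separate instances of a dimethylamino group (-N(CH3)2) meeting every constraint; each maps to a distinct set of atoms, giving 3 matches.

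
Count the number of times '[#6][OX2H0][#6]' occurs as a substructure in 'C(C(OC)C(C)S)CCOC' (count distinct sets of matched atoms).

[#6][OX2H0][#6] is the SMARTS for an ether: an aliphatic oxygen bridging two carbons with no H on the oxygen.
The molecule carries 2 separate instances of a methoxy ether (-OCH3) meeting every constraint; each maps to a distinct set of atoms, giving 2 matches.

2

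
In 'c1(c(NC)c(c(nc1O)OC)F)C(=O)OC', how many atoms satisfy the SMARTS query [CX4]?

Check the 16 heavy atoms by environment: 1× n (aromatic, X2) → no; 5× c (aromatic, X3) → no; 1× F (X1) → no; 3× O (X2) → no; 3× C (X4) → match; 1× N (X3) → no; 1× C (X3) → no; 1× O (X1) → no.
That gives 3 matching atoms.

3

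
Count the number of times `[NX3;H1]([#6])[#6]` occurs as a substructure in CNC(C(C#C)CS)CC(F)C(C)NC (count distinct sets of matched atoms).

[NX3;H1]([#6])[#6] is the SMARTS for a secondary amine: a trivalent nitrogen with one H, bonded to two carbons.
The molecule carries 2 separate instances of an N-methylamino group (-NHCH3) meeting every constraint; each maps to a distinct set of atoms, giving 2 matches.

2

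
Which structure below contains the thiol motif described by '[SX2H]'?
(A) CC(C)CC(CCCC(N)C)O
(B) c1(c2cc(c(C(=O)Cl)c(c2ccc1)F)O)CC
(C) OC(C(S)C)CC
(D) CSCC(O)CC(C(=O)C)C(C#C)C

C

[SX2H] describes an aliphatic sulfur with two connections, one being H (a thiol).
(A) has a hydroxyl group (-OH) but it is an -OH, not an -SH.
(B) has a hydroxyl group (-OH) but it is an -OH, not an -SH.
(C) contains a thiol (-SH), which satisfies every atom and bond constraint.
(D) has a hydroxyl group (-OH) but it is an -OH, not an -SH.
So the answer is (C).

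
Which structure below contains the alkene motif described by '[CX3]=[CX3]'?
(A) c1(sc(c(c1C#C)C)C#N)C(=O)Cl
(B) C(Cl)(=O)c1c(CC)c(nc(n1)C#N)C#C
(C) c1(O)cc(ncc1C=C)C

C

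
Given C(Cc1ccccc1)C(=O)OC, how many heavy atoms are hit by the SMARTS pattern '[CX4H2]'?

2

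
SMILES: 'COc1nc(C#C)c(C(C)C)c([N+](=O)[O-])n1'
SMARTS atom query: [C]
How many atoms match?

The query [C] means: uppercase C matches aliphatic (non-aromatic) carbon only.
Check the 16 heavy atoms by environment: 2× n (aromatic) → no; 4× c (aromatic) → no; 1× N (charge +1) → no; 1× O (charge -1) → no; 2× O → no; 6× C → match.
That gives 6 matching atoms.

6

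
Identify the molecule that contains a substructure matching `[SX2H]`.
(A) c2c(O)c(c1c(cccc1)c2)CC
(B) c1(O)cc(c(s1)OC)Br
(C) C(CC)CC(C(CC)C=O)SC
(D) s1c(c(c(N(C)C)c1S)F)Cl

D

[SX2H] describes an aliphatic sulfur with two connections, one being H (a thiol).
(A) has a hydroxyl group (-OH) but it is an -OH, not an -SH.
(B) has a hydroxyl group (-OH) but it is an -OH, not an -SH.
(C) has a methylthio ether (-SCH3) but the sulfur has H0 (bonded to two carbons), not H1.
(D) contains a thiol (-SH), which satisfies every atom and bond constraint.
So the answer is (D).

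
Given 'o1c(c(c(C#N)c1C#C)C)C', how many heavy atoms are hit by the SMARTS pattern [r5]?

The query [r5] means: r5 matches atoms in a five-membered ring.
Check the 11 heavy atoms by environment: 1× o (aromatic, in 5-ring) → match; 4× c (aromatic, in 5-ring) → match; 5× C (acyclic) → no; 1× N (acyclic) → no.
Summing the matching environments: 1 + 4 = 5 matching atoms.

5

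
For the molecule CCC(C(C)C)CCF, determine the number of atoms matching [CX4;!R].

8

Check the 9 heavy atoms by environment: 8× C (X4, acyclic) → match; 1× F (X1, acyclic) → no.
That gives 8 matching atoms.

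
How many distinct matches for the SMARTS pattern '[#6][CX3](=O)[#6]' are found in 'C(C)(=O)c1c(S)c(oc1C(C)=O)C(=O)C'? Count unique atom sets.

3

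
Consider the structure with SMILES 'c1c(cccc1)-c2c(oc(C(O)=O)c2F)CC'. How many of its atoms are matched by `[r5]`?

5

The query [r5] means: r5 matches atoms in a five-membered ring.
Check the 17 heavy atoms by environment: 1× o (aromatic, in 5-ring) → match; 4× c (aromatic, in 5-ring) → match; 3× C (acyclic) → no; 6× c (aromatic, in 6-ring) → no; 2× O (acyclic) → no; 1× F (acyclic) → no.
Summing the matching environments: 1 + 4 = 5 matching atoms.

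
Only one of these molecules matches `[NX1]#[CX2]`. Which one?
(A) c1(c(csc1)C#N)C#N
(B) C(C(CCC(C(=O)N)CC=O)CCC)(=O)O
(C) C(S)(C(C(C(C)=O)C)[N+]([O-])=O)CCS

A

[NX1]#[CX2] describes a nitrogen triple-bonded to a two-connected carbon (a nitrile).
(A) contains a nitrile (-C#N), which satisfies every atom and bond constraint.
(B) has a primary amide (-C(=O)NH2) but the nitrogen is NX3, not NX1.
(C) has a nitro group (-[N+](=O)[O-]) but there is no C#N triple bond.
So the answer is (A).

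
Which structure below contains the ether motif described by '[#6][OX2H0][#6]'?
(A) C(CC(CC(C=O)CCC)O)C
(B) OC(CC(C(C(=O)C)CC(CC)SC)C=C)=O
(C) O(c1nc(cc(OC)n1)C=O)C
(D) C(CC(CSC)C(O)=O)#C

C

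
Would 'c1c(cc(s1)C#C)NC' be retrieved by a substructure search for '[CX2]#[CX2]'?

The pattern [CX2]#[CX2] describes a carbon-carbon triple bond — an alkyne.
The molecule carries an ethynyl group (-C#CH), whose atoms satisfy every constraint of the query, so the pattern matches.

Yes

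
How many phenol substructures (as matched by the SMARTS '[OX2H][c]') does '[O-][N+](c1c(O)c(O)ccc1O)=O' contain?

3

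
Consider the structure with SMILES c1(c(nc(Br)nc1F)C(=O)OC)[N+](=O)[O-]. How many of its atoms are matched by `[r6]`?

6

The query [r6] means: r6 matches atoms in a six-membered ring.
Check the 15 heavy atoms by environment: 2× n (aromatic, in 6-ring) → match; 4× c (aromatic, in 6-ring) → match; 1× F (acyclic) → no; 2× C (acyclic) → no; 3× O (acyclic) → no; 1× N (charge +1, acyclic) → no; 1× O (charge -1, acyclic) → no; 1× Br (acyclic) → no.
Summing the matching environments: 2 + 4 = 6 matching atoms.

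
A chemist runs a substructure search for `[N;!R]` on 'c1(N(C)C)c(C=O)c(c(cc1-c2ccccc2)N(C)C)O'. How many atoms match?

2

Check the 21 heavy atoms by environment: 12× c (aromatic, in 6-ring) → no; 2× N (acyclic) → match; 5× C (acyclic) → no; 2× O (acyclic) → no.
That gives 2 matching atoms.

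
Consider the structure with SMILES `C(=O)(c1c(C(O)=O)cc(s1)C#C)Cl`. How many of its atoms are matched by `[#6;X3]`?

The query [#6;X3] means: any carbon (aromatic or not) with three total connections.
Check the 13 heavy atoms by environment: 1× s (aromatic, X2) → no; 4× c (aromatic, X3) → match; 2× C (X2) → no; 2× C (X3) → match; 2× O (X1) → no; 1× Cl (X1) → no; 1× O (X2) → no.
Summing the matching environments: 4 + 2 = 6 matching atoms.

6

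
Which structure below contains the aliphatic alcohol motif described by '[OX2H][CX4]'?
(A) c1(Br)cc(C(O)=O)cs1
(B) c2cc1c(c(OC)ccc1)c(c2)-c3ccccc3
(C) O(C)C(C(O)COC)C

C

[OX2H][CX4] describes a hydroxyl oxygen bound to an sp3 (X4) carbon (an aliphatic alcohol).
(A) has a carboxylic acid group (-C(=O)OH) but the -OH is on a CX3 carbonyl carbon, not a CX4 carbon.
(B) has a methoxy ether (-OCH3) but the oxygen has H0 (ether), not H1.
(C) contains a hydroxyl group (-OH), which satisfies every atom and bond constraint.
So the answer is (C).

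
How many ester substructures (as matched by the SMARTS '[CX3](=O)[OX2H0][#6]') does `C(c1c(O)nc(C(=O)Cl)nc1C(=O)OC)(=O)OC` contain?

2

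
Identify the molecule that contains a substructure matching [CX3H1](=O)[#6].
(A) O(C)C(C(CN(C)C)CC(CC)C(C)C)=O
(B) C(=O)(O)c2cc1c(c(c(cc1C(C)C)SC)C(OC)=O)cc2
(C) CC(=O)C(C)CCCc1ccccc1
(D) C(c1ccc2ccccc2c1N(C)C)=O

D

[CX3H1](=O)[#6] describes an sp2 carbon with one H, double-bonded to O and single-bonded to carbon (an aldehyde).
(A) has a methyl-ester group (-C(=O)OCH3) but the carbonyl carbon has H0, not H1.
(B) has a carboxylic acid group (-C(=O)OH) but the carbonyl carbon has H0 and is bonded to O, not H1.
(C) has an acetyl/ketone group (-C(=O)CH3) but the carbonyl carbon has H0 (two carbon neighbours), not H1.
(D) contains an aldehyde (-CHO), which satisfies every atom and bond constraint.
So the answer is (D).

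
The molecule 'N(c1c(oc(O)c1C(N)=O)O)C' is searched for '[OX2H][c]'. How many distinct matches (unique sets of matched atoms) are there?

2

[OX2H][c] is the SMARTS for a phenol: a hydroxyl oxygen attached to an aromatic carbon.
The molecule carries 2 separate instances of a hydroxyl group (-OH) meeting every constraint; each maps to a distinct set of atoms, giving 2 matches.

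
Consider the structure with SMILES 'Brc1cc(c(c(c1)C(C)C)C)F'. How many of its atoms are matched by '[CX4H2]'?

0

The query [CX4H2] means: sp3 carbon (X4) with exactly two hydrogens.
Check the 12 heavy atoms by environment: 4× c (aromatic, H0, X3) → no; 2× c (aromatic, H1, X3) → no; 1× F (H0, X1) → no; 3× C (H3, X4) → no; 1× Br (H0, X1) → no; 1× C (H1, X4) → no.
No environment satisfies the query, so 0 matching atoms.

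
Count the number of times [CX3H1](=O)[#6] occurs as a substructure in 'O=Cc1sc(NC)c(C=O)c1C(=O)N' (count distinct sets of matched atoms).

[CX3H1](=O)[#6] is the SMARTS for an aldehyde: an sp2 carbon with one H, double-bonded to O and single-bonded to carbon.
The molecule carries 2 separate instances of an aldehyde (-CHO) meeting every constraint; each maps to a distinct set of atoms, giving 2 matches.

2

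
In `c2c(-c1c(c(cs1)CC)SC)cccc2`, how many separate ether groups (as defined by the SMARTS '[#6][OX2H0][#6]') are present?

0

[#6][OX2H0][#6] is the SMARTS for an ether: an aliphatic oxygen bridging two carbons with no H on the oxygen.
No fragment in the molecule satisfies every constraint, giving 0 matches.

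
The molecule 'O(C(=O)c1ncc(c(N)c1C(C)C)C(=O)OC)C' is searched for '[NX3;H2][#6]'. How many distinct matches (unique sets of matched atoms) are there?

1

[NX3;H2][#6] is the SMARTS for a primary amine: a trivalent nitrogen with two H attached to carbon.
Exactly one fragment in the molecule meets all constraints, giving 1 match.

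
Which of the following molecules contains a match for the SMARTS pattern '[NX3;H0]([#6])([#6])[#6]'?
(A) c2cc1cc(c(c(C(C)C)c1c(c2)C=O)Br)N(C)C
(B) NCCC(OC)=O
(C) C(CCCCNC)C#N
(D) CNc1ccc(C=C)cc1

[NX3;H0]([#6])([#6])[#6] describes a trivalent nitrogen with no H, bonded to three carbons (a tertiary amine).
(A) contains a dimethylamino group (-N(CH3)2), which satisfies every atom and bond constraint.
(B) has a primary amino group (-NH2) but the nitrogen has H2, not H0 with three carbons.
(C) has an N-methylamino group (-NHCH3) but the nitrogen still has one H (H1), not H0.
(D) has an N-methylamino group (-NHCH3) but the nitrogen still has one H (H1), not H0.
So the answer is (A).

A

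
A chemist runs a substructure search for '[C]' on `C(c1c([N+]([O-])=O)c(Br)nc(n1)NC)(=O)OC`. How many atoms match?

3

Check the 16 heavy atoms by environment: 2× n (aromatic) → no; 4× c (aromatic) → no; 1× N → no; 3× C → match; 3× O → no; 1× Br → no; 1× N (charge +1) → no; 1× O (charge -1) → no.
That gives 3 matching atoms.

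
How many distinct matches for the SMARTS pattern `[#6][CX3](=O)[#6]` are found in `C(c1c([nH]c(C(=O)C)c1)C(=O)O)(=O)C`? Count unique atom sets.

[#6][CX3](=O)[#6] is the SMARTS for a ketone: a carbonyl carbon (no H) flanked by two carbons.
The molecule carries 2 separate instances of an acetyl/ketone group (-C(=O)CH3) meeting every constraint; each maps to a distinct set of atoms, giving 2 matches.

2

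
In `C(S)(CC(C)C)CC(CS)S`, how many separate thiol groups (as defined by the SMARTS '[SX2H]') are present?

3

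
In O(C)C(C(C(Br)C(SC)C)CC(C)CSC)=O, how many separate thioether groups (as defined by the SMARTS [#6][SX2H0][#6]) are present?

[#6][SX2H0][#6] is the SMARTS for a thioether: an aliphatic sulfur bridging two carbons with no H on the sulfur.
The molecule carries 2 separate instances of a methylthio ether (-SCH3) meeting every constraint; each maps to a distinct set of atoms, giving 2 matches.

2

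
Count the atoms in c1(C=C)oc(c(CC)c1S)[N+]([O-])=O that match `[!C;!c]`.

5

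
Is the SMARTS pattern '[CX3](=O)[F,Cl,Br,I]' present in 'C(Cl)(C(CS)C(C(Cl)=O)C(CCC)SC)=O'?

The pattern [CX3](=O)[F,Cl,Br,I] describes a carbonyl carbon bonded to a halogen — an acyl halide.
The molecule carries an acyl chloride (-C(=O)Cl), whose atoms satisfy every constraint of the query, so the pattern matches.

Yes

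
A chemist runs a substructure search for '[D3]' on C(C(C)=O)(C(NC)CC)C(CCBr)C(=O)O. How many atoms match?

The query [D3] means: atom with exactly three heavy-atom neighbours.
Check the 16 heavy atoms by environment: 3× C (D2) → no; 5× C (D3) → match; 3× O (D1) → no; 1× N (D2) → no; 3× C (D1) → no; 1× Br (D1) → no.
That gives 5 matching atoms.

5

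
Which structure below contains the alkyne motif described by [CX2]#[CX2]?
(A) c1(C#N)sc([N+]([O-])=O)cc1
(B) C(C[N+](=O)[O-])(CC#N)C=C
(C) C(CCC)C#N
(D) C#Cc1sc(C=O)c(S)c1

D

[CX2]#[CX2] describes a carbon-carbon triple bond (an alkyne).
(A) has a nitrile (-C#N) but the triple bond is C#N, not C#C.
(B) has a nitrile (-C#N) but the triple bond is C#N, not C#C.
(C) has a nitrile (-C#N) but the triple bond is C#N, not C#C.
(D) contains an ethynyl group (-C#CH), which satisfies every atom and bond constraint.
So the answer is (D).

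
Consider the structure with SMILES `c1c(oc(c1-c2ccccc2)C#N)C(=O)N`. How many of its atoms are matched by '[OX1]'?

1

The query [OX1] means: aliphatic oxygen with one total connection — typically a carbonyl =O or an oxide.
Check the 16 heavy atoms by environment: 1× o (aromatic, X2) → no; 10× c (aromatic, X3) → no; 1× C (X3) → no; 1× O (X1) → match; 1× N (X3) → no; 1× C (X2) → no; 1× N (X1) → no.
That gives 1 matching atom.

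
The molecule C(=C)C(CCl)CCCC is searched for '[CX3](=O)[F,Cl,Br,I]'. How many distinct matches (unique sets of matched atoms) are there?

0

[CX3](=O)[F,Cl,Br,I] is the SMARTS for an acyl halide: a carbonyl carbon bonded to a halogen.
The molecule has a chloro substituent, but the Cl is not on a carbonyl carbon; nothing else fits, so there are 0 matches.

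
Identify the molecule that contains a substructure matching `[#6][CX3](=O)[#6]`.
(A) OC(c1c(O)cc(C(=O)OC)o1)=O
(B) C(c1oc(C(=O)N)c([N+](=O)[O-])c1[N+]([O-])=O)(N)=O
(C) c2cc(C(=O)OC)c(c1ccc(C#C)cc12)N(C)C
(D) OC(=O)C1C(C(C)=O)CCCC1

[#6][CX3](=O)[#6] describes a carbonyl carbon (no H) flanked by two carbons (a ketone).
(A) has a carboxylic acid group (-C(=O)OH) but one neighbour of the carbonyl carbon is O, not C.
(B) has a primary amide (-C(=O)NH2) but one neighbour of the carbonyl carbon is N, not C.
(C) has a methyl-ester group (-C(=O)OCH3) but one neighbour of the carbonyl carbon is O, not C.
(D) contains an acetyl/ketone group (-C(=O)CH3), which satisfies every atom and bond constraint.
So the answer is (D).

D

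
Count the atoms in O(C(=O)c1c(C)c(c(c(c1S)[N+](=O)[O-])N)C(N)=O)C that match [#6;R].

The query [#6;R] means: carbon that is part of a ring.
Check the 19 heavy atoms by environment: 6× c (aromatic, in 6-ring) → match; 4× C (acyclic) → no; 4× O (acyclic) → no; 2× N (acyclic) → no; 1× N (charge +1, acyclic) → no; 1× O (charge -1, acyclic) → no; 1× S (acyclic) → no.
That gives 6 matching atoms.

6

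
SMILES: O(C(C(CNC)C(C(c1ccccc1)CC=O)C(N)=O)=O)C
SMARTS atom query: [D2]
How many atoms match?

The query [D2] means: atom with exactly two heavy-atom neighbours.
Check the 22 heavy atoms by environment: 3× C (D2) → match; 5× C (D3) → no; 3× O (D1) → no; 1× O (D2) → match; 2× C (D1) → no; 1× N (D1) → no; 1× c (aromatic, D3) → no; 5× c (aromatic, D2) → match; 1× N (D2) → match.
Summing the matching environments: 3 + 1 + 5 + 1 = 10 matching atoms.

10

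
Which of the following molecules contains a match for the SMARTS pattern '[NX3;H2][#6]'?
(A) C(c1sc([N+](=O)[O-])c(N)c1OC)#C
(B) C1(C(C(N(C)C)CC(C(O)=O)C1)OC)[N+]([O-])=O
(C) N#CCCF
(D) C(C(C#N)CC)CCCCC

[NX3;H2][#6] describes a trivalent nitrogen with two H attached to carbon (a primary amine).
(A) contains a primary amino group (-NH2), which satisfies every atom and bond constraint.
(B) has a dimethylamino group (-N(CH3)2) but the nitrogen has H0, not H2.
(C) has a nitrile (-C#N) but the nitrogen is NX1 (triple-bonded), not NX3 with two H.
(D) has a nitrile (-C#N) but the nitrogen is NX1 (triple-bonded), not NX3 with two H.
So the answer is (A).

A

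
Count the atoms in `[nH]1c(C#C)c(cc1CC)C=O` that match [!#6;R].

1

Check the 11 heavy atoms by environment: 1× n (aromatic, in 5-ring) → match; 4× c (aromatic, in 5-ring) → no; 5× C (acyclic) → no; 1× O (acyclic) → no.
That gives 1 matching atom.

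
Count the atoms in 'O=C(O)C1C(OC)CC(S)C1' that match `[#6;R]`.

5

Check the 11 heavy atoms by environment: 5× C (in 5-ring) → match; 2× C (acyclic) → no; 3× O (acyclic) → no; 1× S (acyclic) → no.
That gives 5 matching atoms.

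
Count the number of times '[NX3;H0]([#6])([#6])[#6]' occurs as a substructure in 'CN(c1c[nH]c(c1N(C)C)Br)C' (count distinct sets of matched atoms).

2

[NX3;H0]([#6])([#6])[#6] is the SMARTS for a tertiary amine: a trivalent nitrogen with no H, bonded to three carbons.
The molecule carries 2 separate instances of a dimethylamino group (-N(CH3)2) meeting every constraint; each maps to a distinct set of atoms, giving 2 matches.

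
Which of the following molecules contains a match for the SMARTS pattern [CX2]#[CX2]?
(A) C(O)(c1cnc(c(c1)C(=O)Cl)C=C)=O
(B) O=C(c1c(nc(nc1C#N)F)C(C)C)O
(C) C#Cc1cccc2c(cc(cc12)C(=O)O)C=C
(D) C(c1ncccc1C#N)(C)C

C

[CX2]#[CX2] describes a carbon-carbon triple bond (an alkyne).
(A) has a vinyl group (-CH=CH2) but the C=C is a double bond; both carbons are CX3, not CX2.
(B) has a nitrile (-C#N) but the triple bond is C#N, not C#C.
(C) contains an ethynyl group (-C#CH), which satisfies every atom and bond constraint.
(D) has a nitrile (-C#N) but the triple bond is C#N, not C#C.
So the answer is (C).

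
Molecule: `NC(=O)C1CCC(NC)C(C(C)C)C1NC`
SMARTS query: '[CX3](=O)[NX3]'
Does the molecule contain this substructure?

The pattern [CX3](=O)[NX3] describes a carbonyl carbon bonded to a trivalent nitrogen — an amide.
The molecule carries a primary amide (-C(=O)NH2), whose atoms satisfy every constraint of the query, so the pattern matches.

Yes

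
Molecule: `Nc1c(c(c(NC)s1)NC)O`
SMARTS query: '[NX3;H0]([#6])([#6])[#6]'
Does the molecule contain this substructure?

No

The pattern [NX3;H0]([#6])([#6])[#6] describes a trivalent nitrogen with no H, bonded to three carbons — a tertiary amine.
The closest candidate here is an N-methylamino group (-NHCH3), but the nitrogen still has one H (H1), not H0. No other fragment satisfies the full query, so there is no match.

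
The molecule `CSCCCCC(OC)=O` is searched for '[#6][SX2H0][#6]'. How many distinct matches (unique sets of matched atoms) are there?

1

[#6][SX2H0][#6] is the SMARTS for a thioether: an aliphatic sulfur bridging two carbons with no H on the sulfur.
Exactly one fragment in the molecule meets all constraints, giving 1 match.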